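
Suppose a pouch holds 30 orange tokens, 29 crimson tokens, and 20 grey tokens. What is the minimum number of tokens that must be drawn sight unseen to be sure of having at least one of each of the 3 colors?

The hardest color to obtain is grey: we could draw every other token first — 79 − 20 = 59 tokens — without a single grey one.
The next draw must be grey, so 59 + 1 = 60.

60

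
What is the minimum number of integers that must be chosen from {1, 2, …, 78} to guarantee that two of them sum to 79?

Partition {1, …, 78} into 39 pairs: {1,78}, {2,77}, …, {39,40}.
Choosing 39 integers — say the integers 1 through 39 — takes one from each pair and avoids the property.
Choosing 40 forces two into the same pair by pigeonhole, and those sum to 79. So 40.

40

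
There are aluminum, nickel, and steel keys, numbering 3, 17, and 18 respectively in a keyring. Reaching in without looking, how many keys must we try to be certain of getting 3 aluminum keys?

38

To avoid aluminum keys as long as possible, exhaust the other 2 types first.
The worst case draws every non-aluminum key first: 17 + 18 = 35.
The next 3 draws are then forced to be aluminum, giving 35 + 3 = 38.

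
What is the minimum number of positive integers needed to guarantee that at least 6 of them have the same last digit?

51

There are 10 possible last digits acting as pigeonholes.
With 10 × 5 = 50 positive integers we could place exactly 5 in each, with no class reaching 6.
One more forces some class to hold 6, so 50 + 1 = 51.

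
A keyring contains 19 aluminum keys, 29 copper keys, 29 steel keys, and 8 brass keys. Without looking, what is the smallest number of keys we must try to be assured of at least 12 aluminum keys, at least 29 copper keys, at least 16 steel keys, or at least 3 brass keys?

57

Each of the 4 types has its own threshold; avoid all of them simultaneously.
The worst case stops just short of every target: 11 aluminum, 28 copper, 15 steel, 2 brass — 11 + 28 + 15 + 2 = 56 keys.
One more key must push some type to its target, so 56 + 1 = 57.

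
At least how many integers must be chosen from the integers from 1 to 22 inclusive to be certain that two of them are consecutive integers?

Partition {1, …, 22} into 11 pairs: {1,2}, {3,4}, …, {21,22}.
Choosing 11 integers — say the 11 even numbers 2, 4, …, 22 — takes one from each pair and avoids the property.
Choosing 12 forces two into the same pair by pigeonhole, and those are consecutive. So 12.

12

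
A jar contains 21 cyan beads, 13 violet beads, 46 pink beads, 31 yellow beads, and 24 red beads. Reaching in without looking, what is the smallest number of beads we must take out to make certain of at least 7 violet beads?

The worst case draws every non-violet bead first: 21 + 46 + 31 + 24 = 122.
The next 7 draws are then forced to be violet, giving 122 + 7 = 129.

129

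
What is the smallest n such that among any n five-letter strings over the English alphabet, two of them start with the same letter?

27

There are 26 possible first letters acting as pigeonholes.
With 26 five-letter strings over the English alphabet we could place one in each, avoiding any repeat.
One more forces some class to hold 2, so 26 + 1 = 27.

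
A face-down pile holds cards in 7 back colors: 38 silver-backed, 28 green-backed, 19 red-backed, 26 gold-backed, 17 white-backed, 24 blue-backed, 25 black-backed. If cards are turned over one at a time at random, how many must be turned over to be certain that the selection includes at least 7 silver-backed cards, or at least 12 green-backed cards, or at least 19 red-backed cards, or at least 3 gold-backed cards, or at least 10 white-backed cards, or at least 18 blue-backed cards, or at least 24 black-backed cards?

87

The worst case stops just short of every target: 6 silver-backed, 11 green-backed, 18 red-backed, 2 gold-backed, 9 white-backed, 17 blue-backed, 23 black-backed — 6 + 11 + 18 + 2 + 9 + 17 + 23 = 86 cards.
One more card must push some back color to its target, so 86 + 1 = 87.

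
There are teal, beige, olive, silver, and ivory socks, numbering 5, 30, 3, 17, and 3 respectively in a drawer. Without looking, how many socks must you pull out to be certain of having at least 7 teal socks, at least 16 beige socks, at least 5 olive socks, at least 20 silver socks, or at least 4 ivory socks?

44

Each of the 5 colors has its own threshold; avoid all of them simultaneously.
The worst case stops just short of every target: all 5 teal, 15 beige, all 3 olive, all 17 silver, 3 ivory — 5 + 15 + 3 + 17 + 3 = 43 socks.
One more sock must push some color to its target, so 43 + 1 = 44.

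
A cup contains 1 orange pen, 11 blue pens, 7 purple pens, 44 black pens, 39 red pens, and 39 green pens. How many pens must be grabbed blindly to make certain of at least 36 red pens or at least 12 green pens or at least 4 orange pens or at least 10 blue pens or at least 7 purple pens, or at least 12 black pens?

74

The worst case stops just short of every target: all 1 orange, 9 blue, 6 purple, 11 black, 35 red, 11 green — 1 + 9 + 6 + 11 + 35 + 11 = 73 pens.
One more pen must push some ink color to its target, so 73 + 1 = 74.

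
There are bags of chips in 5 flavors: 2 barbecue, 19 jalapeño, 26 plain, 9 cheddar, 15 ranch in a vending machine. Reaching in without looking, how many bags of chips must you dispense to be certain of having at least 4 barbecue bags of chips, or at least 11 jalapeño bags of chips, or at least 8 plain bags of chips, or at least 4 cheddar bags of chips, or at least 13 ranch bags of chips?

Each of the 5 flavors has its own threshold; avoid all of them simultaneously.
The worst case stops just short of every target: all 2 barbecue, 10 jalapeño, 7 plain, 3 cheddar, 12 ranch — 2 + 10 + 7 + 3 + 12 = 34 bags of chips.
One more bag of chips must push some flavor to its target, so 34 + 1 = 35.

35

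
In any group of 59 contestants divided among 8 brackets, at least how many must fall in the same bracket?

8

The 59 contestants fall into 8 brackets.
If each of the 8 brackets held at most 7, the total would be at most 8 × 7 = 56 < 59, a contradiction.
So at least one holds ⌈59/8⌉ = 8.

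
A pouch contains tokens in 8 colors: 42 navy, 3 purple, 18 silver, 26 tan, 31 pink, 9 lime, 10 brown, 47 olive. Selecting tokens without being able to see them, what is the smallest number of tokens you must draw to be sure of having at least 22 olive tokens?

161

To avoid olive tokens as long as possible, exhaust the other 7 colors first.
The worst case draws every non-olive token first: 42 + 3 + 18 + 26 + 31 + 9 + 10 = 139.
The next 22 draws are then forced to be olive, giving 139 + 22 = 161.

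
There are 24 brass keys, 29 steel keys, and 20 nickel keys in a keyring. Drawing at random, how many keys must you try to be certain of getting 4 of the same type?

The worst case takes 3 keys of each type without reaching 4 of any: 3 × 3 = 9.
The next key must bring some type to 4, so 9 + 1 = 10.

10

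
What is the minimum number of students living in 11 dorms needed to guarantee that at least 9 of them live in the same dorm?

89

There are 11 dorms acting as pigeonholes.
With 11 × 8 = 88 students we could place exactly 8 in each, with no class reaching 9.
One more forces some class to hold 9, so 88 + 1 = 89.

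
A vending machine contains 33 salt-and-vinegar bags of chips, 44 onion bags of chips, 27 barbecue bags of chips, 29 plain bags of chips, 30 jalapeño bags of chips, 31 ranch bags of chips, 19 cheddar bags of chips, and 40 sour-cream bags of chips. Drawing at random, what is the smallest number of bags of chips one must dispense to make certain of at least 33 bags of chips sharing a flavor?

Treat the 8 flavors as pigeonholes.
In the worst case we take at most 32 of each flavor, but all 27 barbecue, all 29 plain, all 30 jalapeño, all 31 ranch, and all 19 cheddar (fewer than 32), giving 32 + 32 + 27 + 29 + 30 + 31 + 19 + 32 = 232.
One more bag of chips then forces some flavor to 33, so 232 + 1 = 233.

233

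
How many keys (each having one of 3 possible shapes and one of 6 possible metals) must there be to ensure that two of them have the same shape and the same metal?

19

There are 3 × 6 = 18 (shape, metal) combinations acting as pigeonholes.
With 18 keys we could place one in each, avoiding any repeat.
One more forces some (shape, metal) pair to hold 2, so 18 + 1 = 19.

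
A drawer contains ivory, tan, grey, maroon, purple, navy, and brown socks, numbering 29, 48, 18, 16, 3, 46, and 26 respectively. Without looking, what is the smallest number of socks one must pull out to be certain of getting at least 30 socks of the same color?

151

In the worst case we take at most 29 of each color, but all 18 grey, all 16 maroon, all 3 purple, and all 26 brown (fewer than 29), giving 29 + 29 + 18 + 16 + 3 + 29 + 26 = 150.
One more sock then forces some color to 30, so 150 + 1 = 151.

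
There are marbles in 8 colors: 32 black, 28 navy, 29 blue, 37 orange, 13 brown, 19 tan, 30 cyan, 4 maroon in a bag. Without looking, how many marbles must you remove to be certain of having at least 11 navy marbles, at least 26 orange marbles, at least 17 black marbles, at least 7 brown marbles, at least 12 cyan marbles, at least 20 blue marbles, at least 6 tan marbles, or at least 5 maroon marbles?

97

The worst case stops just short of every target: 16 black, 10 navy, 19 blue, 25 orange, 6 brown, 5 tan, 11 cyan, 4 maroon — 16 + 10 + 19 + 25 + 6 + 5 + 11 + 4 = 96 marbles.
One more marble must push some color to its target, so 96 + 1 = 97.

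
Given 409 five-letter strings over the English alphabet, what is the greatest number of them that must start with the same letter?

16

If each of the 26 possible first letters held at most 15, the total would be at most 26 × 15 = 390 < 409, a contradiction.
So at least one holds ⌈409/26⌉ = 16.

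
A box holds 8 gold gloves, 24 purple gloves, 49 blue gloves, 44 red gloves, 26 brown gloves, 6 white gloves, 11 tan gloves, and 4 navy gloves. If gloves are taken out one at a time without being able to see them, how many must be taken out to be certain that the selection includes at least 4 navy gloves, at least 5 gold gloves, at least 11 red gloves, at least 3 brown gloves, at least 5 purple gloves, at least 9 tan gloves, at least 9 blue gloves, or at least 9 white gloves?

46

The worst case stops just short of every target: 4 gold, 4 purple, 8 blue, 10 red, 2 brown, all 6 white, 8 tan, 3 navy — 4 + 4 + 8 + 10 + 2 + 6 + 8 + 3 = 45 gloves.
One more glove must push some color to its target, so 45 + 1 = 46.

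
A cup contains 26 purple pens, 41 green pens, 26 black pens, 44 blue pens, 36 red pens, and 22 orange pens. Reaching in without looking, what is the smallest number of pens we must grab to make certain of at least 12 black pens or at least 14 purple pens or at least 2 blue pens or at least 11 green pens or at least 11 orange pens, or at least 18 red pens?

63

Each of the 6 ink colors has its own threshold; avoid all of them simultaneously.
The worst case stops just short of every target: 13 purple, 10 green, 11 black, 1 blue, 17 red, 10 orange — 13 + 10 + 11 + 1 + 17 + 10 = 62 pens.
One more pen must push some ink color to its target, so 62 + 1 = 63.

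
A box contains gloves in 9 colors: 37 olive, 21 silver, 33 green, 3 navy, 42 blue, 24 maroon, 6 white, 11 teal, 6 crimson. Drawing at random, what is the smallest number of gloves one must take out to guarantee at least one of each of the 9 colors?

The hardest color to obtain is navy: we could draw every other glove first — 183 − 3 = 180 gloves — without a single navy one.
The next draw must be navy, so 180 + 1 = 181.

181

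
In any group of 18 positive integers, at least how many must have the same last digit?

2

The 18 positive integers fall into 10 possible last digits.
If each of the 10 possible last digits held at most 1, the total would be at most 10 × 1 = 10 < 18, a contradiction.
So at least one holds ⌈18/10⌉ = 2.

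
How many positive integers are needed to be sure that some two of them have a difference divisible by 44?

45

Two integers differ by a multiple of 44 exactly when they share a remainder mod 44.
There are 44 residue classes mod 44, so 44 integers can all lie in distinct classes.
One more integer must repeat a residue, giving a difference divisible by 44. So n = 44 + 1 = 45.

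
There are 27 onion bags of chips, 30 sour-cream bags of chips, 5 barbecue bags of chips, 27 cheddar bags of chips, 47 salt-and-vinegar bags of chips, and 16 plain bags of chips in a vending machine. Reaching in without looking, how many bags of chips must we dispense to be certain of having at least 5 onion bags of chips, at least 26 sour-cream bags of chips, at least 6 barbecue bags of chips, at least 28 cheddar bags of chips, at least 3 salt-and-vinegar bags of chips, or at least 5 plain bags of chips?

The worst case stops just short of every target: 4 onion, 25 sour-cream, 5 barbecue, 27 cheddar, 2 salt-and-vinegar, 4 plain — 4 + 25 + 5 + 27 + 2 + 4 = 67 bags of chips.
One more bag of chips must push some flavor to its target, so 67 + 1 = 68.

68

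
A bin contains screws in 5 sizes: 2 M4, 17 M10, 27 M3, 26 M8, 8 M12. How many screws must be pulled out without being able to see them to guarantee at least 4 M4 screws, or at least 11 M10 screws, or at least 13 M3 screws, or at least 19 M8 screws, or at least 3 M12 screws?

Each of the 5 sizes has its own threshold; avoid all of them simultaneously.
The worst case stops just short of every target: all 2 M4, 10 M10, 12 M3, 18 M8, 2 M12 — 2 + 10 + 12 + 18 + 2 = 44 screws.
One more screw must push some size to its target, so 44 + 1 = 45.

45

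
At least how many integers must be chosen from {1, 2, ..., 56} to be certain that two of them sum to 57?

29

Partition {1, …, 56} into 28 pairs: {1,56}, {2,55}, …, {28,29}.
Choosing 28 integers — say the integers 1 through 28 — takes one from each pair and avoids the property.
Choosing 29 forces two into the same pair by pigeonhole, and those sum to 57. So 29.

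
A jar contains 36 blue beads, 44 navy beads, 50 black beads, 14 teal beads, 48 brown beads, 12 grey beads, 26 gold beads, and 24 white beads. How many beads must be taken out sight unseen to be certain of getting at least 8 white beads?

238

The worst case draws every non-white bead first: 36 + 44 + 50 + 14 + 48 + 12 + 26 = 230.
The next 8 draws are then forced to be white, giving 230 + 8 = 238.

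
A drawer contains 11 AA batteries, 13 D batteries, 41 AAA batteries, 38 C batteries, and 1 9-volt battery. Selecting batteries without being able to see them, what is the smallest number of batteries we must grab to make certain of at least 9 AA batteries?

To avoid AA batteries as long as possible, exhaust the other 4 types first.
The worst case draws every non-AA battery first: 13 + 41 + 38 + 1 = 93.
The next 9 draws are then forced to be AA, giving 93 + 9 = 102.

102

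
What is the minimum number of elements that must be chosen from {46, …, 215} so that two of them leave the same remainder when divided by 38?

Group the integers by remainder mod 38; there are 38 residue classes, each nonempty in this range.
Choosing one from each class (38 integers) avoids any shared remainder.
One more choice must repeat a class, so two differ by a multiple of 38. Hence 38 + 1 = 39.

39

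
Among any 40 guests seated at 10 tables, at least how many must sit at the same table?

The 40 guests fall into 10 tables.
If each of the 10 tables held at most 3, the total would be at most 10 × 3 = 30 < 40, a contradiction.
So at least one holds ⌈40/10⌉ = 4.

4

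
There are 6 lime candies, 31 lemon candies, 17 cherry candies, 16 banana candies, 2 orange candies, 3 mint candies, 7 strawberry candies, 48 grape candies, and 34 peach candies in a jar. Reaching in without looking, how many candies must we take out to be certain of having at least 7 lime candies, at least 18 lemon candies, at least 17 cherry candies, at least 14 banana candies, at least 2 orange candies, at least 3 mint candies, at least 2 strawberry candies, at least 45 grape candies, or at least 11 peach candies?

111

Each of the 9 flavors has its own threshold; avoid all of them simultaneously.
The worst case stops just short of every target: 6 lime, 17 lemon, 16 cherry, 13 banana, 1 orange, 2 mint, 1 strawberry, 44 grape, 10 peach — 6 + 17 + 16 + 13 + 1 + 2 + 1 + 44 + 10 = 110 candies.
One more candy must push some flavor to its target, so 110 + 1 = 111.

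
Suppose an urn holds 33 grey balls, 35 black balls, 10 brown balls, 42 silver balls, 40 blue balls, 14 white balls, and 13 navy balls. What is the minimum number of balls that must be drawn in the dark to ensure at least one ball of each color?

178

The hardest color to obtain is brown: we could draw every other ball first — 187 − 10 = 177 balls — without a single brown one.
The next draw must be brown, so 177 + 1 = 178.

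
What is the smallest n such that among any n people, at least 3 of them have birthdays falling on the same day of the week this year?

There are 7 days of the week acting as pigeonholes.
With 7 × 2 = 14 people we could place exactly 2 in each, with no class reaching 3.
One more forces some class to hold 3, so 14 + 1 = 15.

15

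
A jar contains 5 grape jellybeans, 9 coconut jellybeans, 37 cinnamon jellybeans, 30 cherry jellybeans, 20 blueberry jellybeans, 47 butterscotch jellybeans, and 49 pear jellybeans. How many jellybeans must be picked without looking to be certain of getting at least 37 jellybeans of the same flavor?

173

In the worst case we take at most 36 of each flavor, but all 5 grape, all 9 coconut, all 30 cherry, and all 20 blueberry (fewer than 36), giving 5 + 9 + 36 + 30 + 20 + 36 + 36 = 172.
One more jellybean then forces some flavor to 37, so 172 + 1 = 173.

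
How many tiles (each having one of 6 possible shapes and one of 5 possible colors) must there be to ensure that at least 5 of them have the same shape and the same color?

121

There are 6 × 5 = 30 (shape, color) combinations acting as pigeonholes.
With 30 × 4 = 120 tiles we could place exactly 4 in each, with no (shape, color) pair reaching 5.
One more forces some (shape, color) pair to hold 5, so 120 + 1 = 121.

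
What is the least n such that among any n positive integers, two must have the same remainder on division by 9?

10

Use the pigeonhole principle on residue classes: two integers differ by a multiple of 9 exactly when they share a remainder mod 9.
There are 9 residue classes mod 9, so 9 integers can all lie in distinct classes.
One more integer must repeat a residue, giving a difference divisible by 9. So n = 9 + 1 = 10.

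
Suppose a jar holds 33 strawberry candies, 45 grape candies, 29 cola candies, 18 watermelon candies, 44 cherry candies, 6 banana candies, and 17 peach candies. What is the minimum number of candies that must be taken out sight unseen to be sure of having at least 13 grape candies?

The worst case draws every non-grape candy first: 33 + 29 + 18 + 44 + 6 + 17 = 147.
The next 13 draws are then forced to be grape, giving 147 + 13 = 160.

160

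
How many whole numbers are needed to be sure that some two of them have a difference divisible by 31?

Two integers differ by a multiple of 31 exactly when they share a remainder mod 31.
There are 31 residue classes mod 31, so 31 integers can all lie in distinct classes.
One more integer must repeat a residue, giving a difference divisible by 31. So n = 31 + 1 = 32.

32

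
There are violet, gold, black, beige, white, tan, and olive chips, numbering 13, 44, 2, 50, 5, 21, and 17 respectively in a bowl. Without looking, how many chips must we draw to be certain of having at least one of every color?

The hardest color to obtain is black: we could draw every other chip first — 152 − 2 = 150 chips — without a single black one.
The next draw must be black, so 150 + 1 = 151.

151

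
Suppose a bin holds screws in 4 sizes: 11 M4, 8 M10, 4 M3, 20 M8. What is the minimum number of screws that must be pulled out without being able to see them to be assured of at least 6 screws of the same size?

Treat the 4 sizes as pigeonholes.
In the worst case we take at most 5 of each size, but all 4 M3 (fewer than 5), giving 5 + 5 + 4 + 5 = 19.
One more screw then forces some size to 6, so 19 + 1 = 20.

20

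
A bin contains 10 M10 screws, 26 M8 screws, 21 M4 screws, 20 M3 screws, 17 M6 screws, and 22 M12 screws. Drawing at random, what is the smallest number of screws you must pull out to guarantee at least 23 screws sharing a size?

113

In the worst case we take at most 22 of each size, but all 10 M10, all 21 M4, all 20 M3, and all 17 M6 (fewer than 22), giving 10 + 22 + 21 + 20 + 17 + 22 = 112.
One more screw then forces some size to 23, so 112 + 1 = 113.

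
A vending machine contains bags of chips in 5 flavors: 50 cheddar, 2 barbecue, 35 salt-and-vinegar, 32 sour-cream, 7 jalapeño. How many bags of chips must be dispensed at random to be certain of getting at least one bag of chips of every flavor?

The hardest flavor to obtain is barbecue: we could draw every other bag of chips first — 126 − 2 = 124 bags of chips — without a single barbecue one.
The next draw must be barbecue, so 124 + 1 = 125.

125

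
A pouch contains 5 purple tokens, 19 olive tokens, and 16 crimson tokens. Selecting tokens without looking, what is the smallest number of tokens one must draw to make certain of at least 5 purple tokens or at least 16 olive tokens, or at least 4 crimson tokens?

23

The worst case stops just short of every target: 4 purple, 15 olive, 3 crimson — 4 + 15 + 3 = 22 tokens.
One more token must push some color to its target, so 22 + 1 = 23.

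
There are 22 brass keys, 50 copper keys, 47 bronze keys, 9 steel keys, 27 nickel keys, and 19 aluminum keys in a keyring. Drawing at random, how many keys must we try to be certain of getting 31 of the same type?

138

Treat the 6 types as pigeonholes.
In the worst case we take at most 30 of each type, but all 22 brass, all 9 steel, all 27 nickel, and all 19 aluminum (fewer than 30), giving 22 + 30 + 30 + 9 + 27 + 19 = 137.
One more key then forces some type to 31, so 137 + 1 = 138.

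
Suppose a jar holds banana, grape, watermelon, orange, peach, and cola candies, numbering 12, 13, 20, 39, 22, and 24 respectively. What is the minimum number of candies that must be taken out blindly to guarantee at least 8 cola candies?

114

To avoid cola candies as long as possible, exhaust the other 5 flavors first.
The worst case draws every non-cola candy first: 12 + 13 + 20 + 39 + 22 = 106.
The next 8 draws are then forced to be cola, giving 106 + 8 = 114.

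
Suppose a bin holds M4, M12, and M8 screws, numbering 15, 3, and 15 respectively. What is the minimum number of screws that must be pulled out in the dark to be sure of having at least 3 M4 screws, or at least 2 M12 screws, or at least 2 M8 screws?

The worst case stops just short of every target: 2 M4, 1 M12, 1 M8 — 2 + 1 + 1 = 4 screws.
One more screw must push some size to its target, so 4 + 1 = 5.

5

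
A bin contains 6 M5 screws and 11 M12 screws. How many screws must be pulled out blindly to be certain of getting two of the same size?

Treat the 2 sizes as pigeonholes.
The worst case takes 1 screw of each size without reaching 2 of any: 2 × 1 = 2.
The next screw must bring some size to 2, so 2 + 1 = 3.

3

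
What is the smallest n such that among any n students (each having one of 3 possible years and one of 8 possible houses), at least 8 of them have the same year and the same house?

There are 3 × 8 = 24 (year, house) combinations acting as pigeonholes.
With 24 × 7 = 168 students we could place exactly 7 in each, with no (year, house) pair reaching 8.
One more forces some (year, house) pair to hold 8, so 168 + 1 = 169.

169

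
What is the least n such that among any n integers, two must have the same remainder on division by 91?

Two integers differ by a multiple of 91 exactly when they share a remainder mod 91.
There are 91 residue classes mod 91, so 91 integers can all lie in distinct classes.
One more integer must repeat a residue, giving a difference divisible by 91. So n = 91 + 1 = 92.

92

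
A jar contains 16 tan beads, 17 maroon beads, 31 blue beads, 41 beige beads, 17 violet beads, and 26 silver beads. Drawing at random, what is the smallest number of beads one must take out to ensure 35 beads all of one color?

In the worst case we take at most 34 of each color, but all 16 tan, all 17 maroon, all 31 blue, all 17 violet, and all 26 silver (fewer than 34), giving 16 + 17 + 31 + 34 + 17 + 26 = 141.
One more bead then forces some color to 35, so 141 + 1 = 142.

142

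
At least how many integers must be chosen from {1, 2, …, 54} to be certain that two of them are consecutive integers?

Partition {1, …, 54} into 27 pairs: {1,2}, {3,4}, …, {53,54}.
Choosing 27 integers — say the 27 even numbers 2, 4, …, 54 — takes one from each pair and avoids the property.
Choosing 28 forces two into the same pair by pigeonhole, and those are consecutive. So 28.

28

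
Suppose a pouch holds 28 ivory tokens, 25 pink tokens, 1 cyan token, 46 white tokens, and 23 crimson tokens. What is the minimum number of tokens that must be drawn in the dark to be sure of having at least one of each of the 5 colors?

The hardest color to obtain is cyan: we could draw every other token first — 123 − 1 = 122 tokens — without a single cyan one.
The next draw must be cyan, so 122 + 1 = 123.

123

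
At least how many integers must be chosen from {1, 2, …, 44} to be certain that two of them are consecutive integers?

Partition {1, …, 44} into 22 pairs: {1,2}, {3,4}, …, {43,44}.
Choosing 22 integers — say the 22 even numbers 2, 4, …, 44 — takes one from each pair and avoids the property.
Choosing 23 forces two into the same pair by pigeonhole, and those are consecutive. So 23.

23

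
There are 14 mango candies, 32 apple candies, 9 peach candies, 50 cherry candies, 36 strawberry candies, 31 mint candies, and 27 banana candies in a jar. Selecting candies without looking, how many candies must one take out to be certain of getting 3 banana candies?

The worst case draws every non-banana candy first: 14 + 32 + 9 + 50 + 36 + 31 = 172.
The next 3 draws are then forced to be banana, giving 172 + 3 = 175.

175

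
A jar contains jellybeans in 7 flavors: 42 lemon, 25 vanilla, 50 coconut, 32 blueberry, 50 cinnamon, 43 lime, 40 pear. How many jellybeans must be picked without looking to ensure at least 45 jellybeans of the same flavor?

271

Treat the 7 flavors as pigeonholes.
In the worst case we take at most 44 of each flavor, but all 42 lemon, all 25 vanilla, all 32 blueberry, all 43 lime, and all 40 pear (fewer than 44), giving 42 + 25 + 44 + 32 + 44 + 43 + 40 = 270.
One more jellybean then forces some flavor to 45, so 270 + 1 = 271.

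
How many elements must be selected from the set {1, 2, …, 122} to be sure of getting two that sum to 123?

Partition {1, …, 122} into 61 pairs: {1,122}, {2,121}, …, {61,62}.
Choosing 61 integers — say the integers 1 through 61 — takes one from each pair and avoids the property.
Choosing 62 forces two into the same pair by pigeonhole, and those sum to 123. So 62.

62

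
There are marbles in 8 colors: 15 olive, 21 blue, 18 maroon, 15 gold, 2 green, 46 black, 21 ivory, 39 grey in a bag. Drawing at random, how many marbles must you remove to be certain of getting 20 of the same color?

127

In the worst case we take at most 19 of each color, but all 15 olive, all 18 maroon, all 15 gold, and all 2 green (fewer than 19), giving 15 + 19 + 18 + 15 + 2 + 19 + 19 + 19 = 126.
One more marble then forces some color to 20, so 126 + 1 = 127.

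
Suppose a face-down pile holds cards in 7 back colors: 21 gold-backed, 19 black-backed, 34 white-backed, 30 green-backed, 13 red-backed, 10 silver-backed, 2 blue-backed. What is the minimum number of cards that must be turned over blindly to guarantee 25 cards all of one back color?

In the worst case we take at most 24 of each back color, but all 21 gold-backed, all 19 black-backed, all 13 red-backed, all 10 silver-backed, and all 2 blue-backed (fewer than 24), giving 21 + 19 + 24 + 24 + 13 + 10 + 2 = 113.
One more card then forces some back color to 25, so 113 + 1 = 114.

114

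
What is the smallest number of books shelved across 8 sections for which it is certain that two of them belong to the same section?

There are 8 sections acting as pigeonholes.
With 8 books we could place one in each, avoiding any repeat.
One more forces some class to hold 2, so 8 + 1 = 9.

9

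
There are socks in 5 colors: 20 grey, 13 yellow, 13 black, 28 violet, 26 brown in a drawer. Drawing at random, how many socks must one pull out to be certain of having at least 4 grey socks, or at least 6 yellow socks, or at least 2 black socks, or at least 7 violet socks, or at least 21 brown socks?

36

The worst case stops just short of every target: 3 grey, 5 yellow, 1 black, 6 violet, 20 brown — 3 + 5 + 1 + 6 + 20 = 35 socks.
One more sock must push some color to its target, so 35 + 1 = 36.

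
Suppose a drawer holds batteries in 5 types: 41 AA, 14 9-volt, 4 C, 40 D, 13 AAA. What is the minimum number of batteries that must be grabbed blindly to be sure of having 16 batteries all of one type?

Treat the 5 types as pigeonholes.
In the worst case we take at most 15 of each type, but all 14 9-volt, all 4 C, and all 13 AAA (fewer than 15), giving 15 + 14 + 4 + 15 + 13 = 61.
One more battery then forces some type to 16, so 61 + 1 = 62.

62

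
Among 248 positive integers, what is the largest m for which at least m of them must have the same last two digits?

3

There are 100 possible two-digit endings, which serve as the pigeonholes.
If each of the 100 possible two-digit endings held at most 2, the total would be at most 100 × 2 = 200 < 248, a contradiction.
So at least one holds ⌈248/100⌉ = 3.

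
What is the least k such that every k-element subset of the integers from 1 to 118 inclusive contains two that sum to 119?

Partition {1, …, 118} into 59 pairs: {1,118}, {2,117}, …, {59,60}.
Choosing 59 integers — say the integers 1 through 59 — takes one from each pair and avoids the property.
Choosing 60 forces two into the same pair by pigeonhole, and those sum to 119. So 60.

60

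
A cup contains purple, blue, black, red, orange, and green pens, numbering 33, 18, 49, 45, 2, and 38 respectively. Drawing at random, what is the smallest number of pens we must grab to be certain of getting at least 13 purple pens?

The worst case draws every non-purple pen first: 18 + 49 + 45 + 2 + 38 = 152.
The next 13 draws are then forced to be purple, giving 152 + 13 = 165.

165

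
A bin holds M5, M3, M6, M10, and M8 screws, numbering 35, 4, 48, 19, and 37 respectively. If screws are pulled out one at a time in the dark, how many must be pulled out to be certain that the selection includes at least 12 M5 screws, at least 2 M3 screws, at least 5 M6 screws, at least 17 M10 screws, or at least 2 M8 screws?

34

The worst case stops just short of every target: 11 M5, 1 M3, 4 M6, 16 M10, 1 M8 — 11 + 1 + 4 + 16 + 1 = 33 screws.
One more screw must push some size to its target, so 33 + 1 = 34.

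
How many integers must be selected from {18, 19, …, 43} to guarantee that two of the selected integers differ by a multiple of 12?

Group the integers by remainder mod 12; there are 12 residue classes, each nonempty in this range.
Choosing one from each class (12 integers) avoids any shared remainder.
One more choice must repeat a class, so two differ by a multiple of 12. Hence 12 + 1 = 13.

13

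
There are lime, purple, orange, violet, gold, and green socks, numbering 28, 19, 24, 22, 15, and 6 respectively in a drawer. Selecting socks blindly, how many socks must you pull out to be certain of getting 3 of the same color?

Treat the 6 colors as pigeonholes.
The worst case takes 2 socks of each color without reaching 3 of any: 6 × 2 = 12.
The next sock must bring some color to 3, so 12 + 1 = 13.

13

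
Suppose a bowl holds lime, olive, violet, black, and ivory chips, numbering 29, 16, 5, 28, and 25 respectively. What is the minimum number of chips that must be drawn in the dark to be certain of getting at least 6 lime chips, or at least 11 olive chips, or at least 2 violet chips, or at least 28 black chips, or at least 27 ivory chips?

Each of the 5 colors has its own threshold; avoid all of them simultaneously.
The worst case stops just short of every target: 5 lime, 10 olive, 1 violet, 27 black, all 25 ivory — 5 + 10 + 1 + 27 + 25 = 68 chips.
One more chip must push some color to its target, so 68 + 1 = 69.

69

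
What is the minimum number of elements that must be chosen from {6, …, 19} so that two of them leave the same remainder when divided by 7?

Group the integers by remainder mod 7; there are 7 residue classes, each nonempty in this range.
Choosing one from each class (7 integers) avoids any shared remainder.
One more choice must repeat a class, so two differ by a multiple of 7. Hence 7 + 1 = 8.

8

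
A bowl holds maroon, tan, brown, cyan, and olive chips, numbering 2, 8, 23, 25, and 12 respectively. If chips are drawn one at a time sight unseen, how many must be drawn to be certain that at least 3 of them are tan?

65

To avoid tan chips as long as possible, exhaust the other 4 colors first.
The worst case draws every non-tan chip first: 2 + 23 + 25 + 12 = 62.
The next 3 draws are then forced to be tan, giving 62 + 3 = 65.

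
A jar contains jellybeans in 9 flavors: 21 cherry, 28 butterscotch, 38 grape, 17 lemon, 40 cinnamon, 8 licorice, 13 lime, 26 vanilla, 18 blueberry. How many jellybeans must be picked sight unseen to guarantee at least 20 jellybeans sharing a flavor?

In the worst case we take at most 19 of each flavor, but all 17 lemon, all 8 licorice, all 13 lime, and all 18 blueberry (fewer than 19), giving 19 + 19 + 19 + 17 + 19 + 8 + 13 + 19 + 18 = 151.
One more jellybean then forces some flavor to 20, so 151 + 1 = 152.

152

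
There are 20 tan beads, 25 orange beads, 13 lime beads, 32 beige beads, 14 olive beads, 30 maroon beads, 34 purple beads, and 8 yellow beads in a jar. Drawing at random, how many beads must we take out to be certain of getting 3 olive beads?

165

The worst case draws every non-olive bead first: 20 + 25 + 13 + 32 + 30 + 34 + 8 = 162.
The next 3 draws are then forced to be olive, giving 162 + 3 = 165.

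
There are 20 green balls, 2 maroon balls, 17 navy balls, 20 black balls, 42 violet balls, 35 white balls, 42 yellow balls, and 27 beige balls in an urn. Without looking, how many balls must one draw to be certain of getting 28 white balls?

The worst case draws every non-white ball first: 20 + 2 + 17 + 20 + 42 + 42 + 27 = 170.
The next 28 draws are then forced to be white, giving 170 + 28 = 198.

198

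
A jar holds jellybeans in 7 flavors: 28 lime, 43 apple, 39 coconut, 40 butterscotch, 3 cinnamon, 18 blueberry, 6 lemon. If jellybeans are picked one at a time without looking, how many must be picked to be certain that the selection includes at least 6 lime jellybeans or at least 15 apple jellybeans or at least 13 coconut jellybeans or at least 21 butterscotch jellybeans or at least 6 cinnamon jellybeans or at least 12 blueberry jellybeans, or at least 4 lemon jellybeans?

69

The worst case stops just short of every target: 5 lime, 14 apple, 12 coconut, 20 butterscotch, all 3 cinnamon, 11 blueberry, 3 lemon — 5 + 14 + 12 + 20 + 3 + 11 + 3 = 68 jellybeans.
One more jellybean must push some flavor to its target, so 68 + 1 = 69.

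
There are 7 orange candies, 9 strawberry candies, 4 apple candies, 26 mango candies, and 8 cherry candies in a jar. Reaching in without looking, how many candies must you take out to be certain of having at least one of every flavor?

The hardest flavor to obtain is apple: we could draw every other candy first — 54 − 4 = 50 candies — without a single apple one.
The next draw must be apple, so 50 + 1 = 51.

51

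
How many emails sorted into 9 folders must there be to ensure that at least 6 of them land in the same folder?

There are 9 folders acting as pigeonholes.
With 9 × 5 = 45 emails we could place exactly 5 in each, with no class reaching 6.
One more forces some class to hold 6, so 45 + 1 = 46.

46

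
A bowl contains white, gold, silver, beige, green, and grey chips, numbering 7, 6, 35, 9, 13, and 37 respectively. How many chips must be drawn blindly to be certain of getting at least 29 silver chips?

101

The worst case draws every non-silver chip first: 7 + 6 + 9 + 13 + 37 = 72.
The next 29 draws are then forced to be silver, giving 72 + 29 = 101.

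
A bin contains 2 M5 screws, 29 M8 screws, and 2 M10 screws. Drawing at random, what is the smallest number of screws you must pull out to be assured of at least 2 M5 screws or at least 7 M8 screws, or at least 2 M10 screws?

9

Each of the 3 sizes has its own threshold; avoid all of them simultaneously.
The worst case stops just short of every target: 1 M5, 6 M8, 1 M10 — 1 + 6 + 1 = 8 screws.
One more screw must push some size to its target, so 8 + 1 = 9.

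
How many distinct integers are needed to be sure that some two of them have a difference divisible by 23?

Use the pigeonhole principle on residue classes: two integers differ by a multiple of 23 exactly when they share a remainder mod 23.
There are 23 residue classes mod 23, so 23 integers can all lie in distinct classes.
One more integer must repeat a residue, giving a difference divisible by 23. So n = 23 + 1 = 24.

24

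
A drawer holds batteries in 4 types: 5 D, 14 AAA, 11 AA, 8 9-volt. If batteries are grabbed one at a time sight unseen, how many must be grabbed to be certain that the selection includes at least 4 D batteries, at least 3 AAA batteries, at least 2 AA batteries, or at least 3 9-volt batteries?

9

The worst case stops just short of every target: 3 D, 2 AAA, 1 AA, 2 9-volt — 3 + 2 + 1 + 2 = 8 batteries.
One more battery must push some type to its target, so 8 + 1 = 9.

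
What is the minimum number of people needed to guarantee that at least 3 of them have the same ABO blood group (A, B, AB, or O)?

There are 4 ABO blood groups acting as pigeonholes.
With 4 × 2 = 8 people we could place exactly 2 in each, with no class reaching 3.
One more forces some class to hold 3, so 8 + 1 = 9.

9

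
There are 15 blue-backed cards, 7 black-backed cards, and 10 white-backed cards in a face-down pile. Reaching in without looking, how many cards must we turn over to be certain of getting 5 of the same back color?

The worst case takes 4 cards of each back color without reaching 5 of any: 3 × 4 = 12.
The next card must bring some back color to 5, so 12 + 1 = 13.

13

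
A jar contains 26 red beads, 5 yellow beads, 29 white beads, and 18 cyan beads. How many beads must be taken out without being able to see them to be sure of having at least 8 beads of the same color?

Treat the 4 colors as pigeonholes.
In the worst case we take at most 7 of each color, but all 5 yellow (fewer than 7), giving 7 + 5 + 7 + 7 = 26.
One more bead then forces some color to 8, so 26 + 1 = 27.

27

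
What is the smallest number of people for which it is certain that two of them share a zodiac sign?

13

There are 12 zodiac signs acting as pigeonholes.
With 12 people we could place one in each, avoiding any repeat.
One more forces some class to hold 2, so 12 + 1 = 13.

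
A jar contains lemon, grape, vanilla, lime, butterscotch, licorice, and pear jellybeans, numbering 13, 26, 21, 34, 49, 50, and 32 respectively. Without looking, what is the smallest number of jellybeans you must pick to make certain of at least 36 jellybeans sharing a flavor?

Treat the 7 flavors as pigeonholes.
In the worst case we take at most 35 of each flavor, but all 13 lemon, all 26 grape, all 21 vanilla, all 34 lime, and all 32 pear (fewer than 35), giving 13 + 26 + 21 + 34 + 35 + 35 + 32 = 196.
One more jellybean then forces some flavor to 36, so 196 + 1 = 197.

197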